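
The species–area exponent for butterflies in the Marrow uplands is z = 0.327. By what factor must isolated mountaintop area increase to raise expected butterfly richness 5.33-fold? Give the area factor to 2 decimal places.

(A₂/A₁)^0.327 = 5.33, so A₂/A₁ = 5.33^(1/0.327) = 5.33^3.058
ln(A₂/A₁) = ln 5.33 / 0.327 = 1.6734 / 0.327 = 5.1173
A₂/A₁ = e^5.1173 ≈ 166.9

166.88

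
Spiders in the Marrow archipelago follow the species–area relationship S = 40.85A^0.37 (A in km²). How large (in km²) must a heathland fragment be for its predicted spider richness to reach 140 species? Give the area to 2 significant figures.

28 km²

140 = 40.85 × A^0.37  ⇒  A^0.37 = 140/40.85 = 3.427
ln A = ln(3.427) / 0.37 = 1.2317 / 0.37 = 3.3290
A = e^3.3290 ≈ 27.91 km²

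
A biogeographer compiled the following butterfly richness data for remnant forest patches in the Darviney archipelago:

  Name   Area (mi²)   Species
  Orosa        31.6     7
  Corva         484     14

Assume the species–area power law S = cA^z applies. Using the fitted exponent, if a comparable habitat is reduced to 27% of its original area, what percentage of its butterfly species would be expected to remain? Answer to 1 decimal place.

71.7%

z = ln(14/7) / ln(484/31.6) = 0.6931 / 2.7289 = 0.2540
S_new/S_old = (A_new/A_old)^z = 0.27^0.2540 = exp(0.2540 × -1.3093) = 0.7171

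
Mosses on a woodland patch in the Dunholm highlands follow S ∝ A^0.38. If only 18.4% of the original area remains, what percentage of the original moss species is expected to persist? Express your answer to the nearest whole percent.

53%

S_new/S_old = (A_new/A_old)^z = 0.184^0.38
= exp(0.38 × ln 0.184) = exp(0.38 × -1.6928) = exp(-0.6433) ≈ 0.5256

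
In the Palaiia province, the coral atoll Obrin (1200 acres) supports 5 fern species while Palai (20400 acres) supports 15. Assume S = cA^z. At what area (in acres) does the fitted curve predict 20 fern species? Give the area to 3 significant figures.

z = ln(15/5) / ln(20400/1200) = 1.0986 / 2.8332 = 0.3878
c = 5 / 1200^0.3878 = 5 / 15.63 = 0.3199
A = (20/0.3199)^(1/0.3878) ⇒ ln A = ln(62.52)/0.3878 = 10.6652
A = e^10.6652 ≈ 42839 acres

42800 acres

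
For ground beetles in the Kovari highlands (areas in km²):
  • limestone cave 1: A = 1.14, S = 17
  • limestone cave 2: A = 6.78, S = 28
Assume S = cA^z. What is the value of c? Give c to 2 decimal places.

z = ln(S₂/S₁) / ln(A₂/A₁) = ln(28/17) / ln(6.78/1.14) = 0.4990 / 1.7829 = 0.2799
c = S₁ / A₁^z = 17 / 1.14^0.2799 = 17 / 1.037 = 16.39

16.39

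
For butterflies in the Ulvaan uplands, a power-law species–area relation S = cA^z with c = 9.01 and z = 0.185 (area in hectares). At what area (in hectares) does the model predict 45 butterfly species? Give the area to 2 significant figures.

45 = 9.01 × A^0.185  ⇒  A^0.185 = 45/9.01 = 4.994
ln A = ln(4.994) / 0.185 = 1.6083 / 0.185 = 8.6937
A = e^8.6937 ≈ 5965 hectares

6000 hectares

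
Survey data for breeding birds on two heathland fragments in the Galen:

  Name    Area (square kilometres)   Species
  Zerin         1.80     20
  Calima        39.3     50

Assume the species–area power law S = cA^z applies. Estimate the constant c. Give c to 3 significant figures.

z = ln(S₂/S₁) / ln(A₂/A₁) = ln(50/20) / ln(39.3/1.8) = 0.9163 / 3.0834 = 0.2972
c = S₁ / A₁^z = 20 / 1.8^0.2972 = 20 / 1.191 = 16.79

16.8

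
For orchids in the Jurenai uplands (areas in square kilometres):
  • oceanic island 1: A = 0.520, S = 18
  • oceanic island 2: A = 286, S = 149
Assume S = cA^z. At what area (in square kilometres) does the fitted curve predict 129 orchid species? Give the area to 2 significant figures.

z = ln(149/18) / ln(286/0.52) = 2.1136 / 6.3099 = 0.3350
c = 18 / 0.52^0.3350 = 18 / 0.8033 = 22.41
A = (129/22.41)^(1/0.3350) ⇒ ln A = ln(5.757)/0.3350 = 5.2257
A = e^5.2257 ≈ 186 square kilometres

190 square kilometres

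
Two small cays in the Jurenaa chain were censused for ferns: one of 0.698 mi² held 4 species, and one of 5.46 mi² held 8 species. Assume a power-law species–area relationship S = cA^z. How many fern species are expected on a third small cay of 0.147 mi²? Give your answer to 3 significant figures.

z = ln(8/4) / ln(5.46/0.698) = 0.6931 / 2.0570 = 0.3370
c = 4 / 0.698^0.3370 = 4 / 0.8859 = 4.515
S₃ = 4.515 × 0.147^0.3370 = 4.515 × 0.5241 ≈ 2.366

2.37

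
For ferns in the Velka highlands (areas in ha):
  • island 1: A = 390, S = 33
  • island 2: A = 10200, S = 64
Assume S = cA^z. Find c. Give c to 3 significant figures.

9.83

z = ln(S₂/S₁) / ln(A₂/A₁) = ln(64/33) / ln(10200/390) = 0.6624 / 3.2640 = 0.2029
c = S₁ / A₁^z = 33 / 390^0.2029 = 33 / 3.356 = 9.833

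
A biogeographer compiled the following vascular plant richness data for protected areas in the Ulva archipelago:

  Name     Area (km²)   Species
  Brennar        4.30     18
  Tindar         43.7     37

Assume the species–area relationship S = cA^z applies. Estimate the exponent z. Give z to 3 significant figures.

0.311

Taking logs: ln S = ln c + z ln A, so z = (ln S₂ − ln S₁)/(ln A₂ − ln A₁).
z = ln(37/18) / ln(43.7/4.3) = ln(2.056) / ln(10.16) = 0.7205 / 2.3187 = 0.3107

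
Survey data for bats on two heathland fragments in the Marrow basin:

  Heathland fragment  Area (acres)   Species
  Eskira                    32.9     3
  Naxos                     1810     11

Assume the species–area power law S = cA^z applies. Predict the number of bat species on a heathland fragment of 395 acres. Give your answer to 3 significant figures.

z = ln(11/3) / ln(1810/32.9) = 1.2993 / 4.0076 = 0.3242
c = 3 / 32.9^0.3242 = 3 / 3.104 = 0.9666
S₃ = 0.9666 × 395^0.3242 = 0.9666 × 6.947 ≈ 6.715

6.72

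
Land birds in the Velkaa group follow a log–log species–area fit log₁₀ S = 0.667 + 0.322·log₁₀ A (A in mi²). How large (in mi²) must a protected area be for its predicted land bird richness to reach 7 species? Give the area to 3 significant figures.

3.57 mi²

7 = 4.645 × A^0.322  ⇒  A^0.322 = 7/4.645 = 1.507
ln A = ln(1.507) / 0.322 = 0.4101 / 0.322 = 1.2736
A = e^1.2736 ≈ 3.574 mi²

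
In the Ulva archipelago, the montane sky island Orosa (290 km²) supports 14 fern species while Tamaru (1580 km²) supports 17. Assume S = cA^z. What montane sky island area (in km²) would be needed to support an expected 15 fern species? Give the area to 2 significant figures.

530 km²

z = ln(17/14) / ln(1580/290) = 0.1942 / 1.6953 = 0.1145
c = 14 / 290^0.1145 = 14 / 1.914 = 7.313
A = (15/7.313)^(1/0.1145) ⇒ ln A = ln(2.051)/0.1145 = 6.2723
A = e^6.2723 ≈ 529.7 km²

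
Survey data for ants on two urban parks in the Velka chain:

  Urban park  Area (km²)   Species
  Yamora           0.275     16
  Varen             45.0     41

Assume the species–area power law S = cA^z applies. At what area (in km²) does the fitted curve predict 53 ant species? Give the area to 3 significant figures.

181 km²

z = ln(41/16) / ln(45/0.275) = 0.9410 / 5.0976 = 0.1846
c = 16 / 0.275^0.1846 = 16 / 0.788 = 20.31
A = (53/20.31)^(1/0.1846) ⇒ ln A = ln(2.61)/0.1846 = 5.1974
A = e^5.1974 ≈ 180.8 km²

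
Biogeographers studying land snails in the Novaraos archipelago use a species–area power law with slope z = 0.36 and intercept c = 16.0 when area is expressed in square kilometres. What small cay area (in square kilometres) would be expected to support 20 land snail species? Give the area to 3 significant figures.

20 = 16 × A^0.36  ⇒  A^0.36 = 20/16 = 1.25
ln A = ln(1.25) / 0.36 = 0.2231 / 0.36 = 0.6198
A = e^0.6198 ≈ 1.859 square kilometres

1.86 square kilometres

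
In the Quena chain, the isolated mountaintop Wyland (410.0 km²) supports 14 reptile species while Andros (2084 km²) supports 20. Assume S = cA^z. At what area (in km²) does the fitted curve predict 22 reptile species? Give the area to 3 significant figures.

3220 km²

z = ln(20/14) / ln(2084/410) = 0.3567 / 1.6259 = 0.2194
c = 14 / 410^0.2194 = 14 / 3.743 = 3.741
A = (22/3.741)^(1/0.2194) ⇒ ln A = ln(5.881)/0.2194 = 8.0765
A = e^8.0765 ≈ 3218 km²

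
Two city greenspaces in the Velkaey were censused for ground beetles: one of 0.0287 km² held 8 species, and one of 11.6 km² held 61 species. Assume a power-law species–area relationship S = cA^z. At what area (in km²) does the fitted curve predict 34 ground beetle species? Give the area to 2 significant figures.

2.1 km²

z = ln(61/8) / ln(11.6/0.0287) = 2.0314 / 6.0019 = 0.3385
c = 8 / 0.0287^0.3385 = 8 / 0.3006 = 26.61
A = (34/26.61)^(1/0.3385) ⇒ ln A = ln(1.278)/0.3385 = 0.7241
A = e^0.7241 ≈ 2.063 km²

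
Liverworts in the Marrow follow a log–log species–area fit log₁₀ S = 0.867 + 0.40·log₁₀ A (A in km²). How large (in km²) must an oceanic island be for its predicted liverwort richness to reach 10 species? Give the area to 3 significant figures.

10 = 7.362 × A^0.4  ⇒  A^0.4 = 10/7.362 = 1.358
ln A = ln(1.358) / 0.4 = 0.3062 / 0.4 = 0.7656
A = e^0.7656 ≈ 2.15 km²

2.15 km²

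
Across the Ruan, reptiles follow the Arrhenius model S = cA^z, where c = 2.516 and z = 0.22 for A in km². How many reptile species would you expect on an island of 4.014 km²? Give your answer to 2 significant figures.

3.4

S = 2.516 × 4.014^0.22 = 2.516 × 1.358 ≈ 3.416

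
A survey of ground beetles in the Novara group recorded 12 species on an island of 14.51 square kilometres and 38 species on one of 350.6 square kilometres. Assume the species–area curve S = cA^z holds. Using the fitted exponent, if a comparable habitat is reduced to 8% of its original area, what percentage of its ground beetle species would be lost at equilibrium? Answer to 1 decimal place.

z = ln(38/12) / ln(350.6/14.51) = 1.1527 / 3.1848 = 0.3619
S_new/S_old = (A_new/A_old)^z = 0.08^0.3619 = exp(0.3619 × -2.5257) = 0.4009
Fraction lost = 1 − 0.4009 = 0.5991

59.9%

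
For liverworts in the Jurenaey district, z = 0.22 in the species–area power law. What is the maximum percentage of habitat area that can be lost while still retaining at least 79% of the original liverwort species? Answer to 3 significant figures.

65.7%

Need (A_new/A_old)^0.22 = 0.79, so A_new/A_old = 0.79^(1/0.22) = 0.79^4.545
ln(A_new/A_old) = ln 0.79 / 0.22 = -0.2357 / 0.22 = -1.0715
A_new/A_old = e^-1.0715 ≈ 0.3425
Fraction that can be lost = 1 − 0.3425 = 0.6575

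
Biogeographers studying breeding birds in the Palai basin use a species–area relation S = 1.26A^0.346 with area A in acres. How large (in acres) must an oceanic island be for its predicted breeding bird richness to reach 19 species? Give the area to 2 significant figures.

19 = 1.26 × A^0.346  ⇒  A^0.346 = 19/1.26 = 15.08
ln A = ln(15.08) / 0.346 = 2.7133 / 0.346 = 7.8420
A = e^7.8420 ≈ 2545 acres

2500 acres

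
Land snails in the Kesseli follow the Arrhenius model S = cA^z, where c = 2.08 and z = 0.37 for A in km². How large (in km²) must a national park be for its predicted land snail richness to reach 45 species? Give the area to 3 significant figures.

45 = 2.08 × A^0.37  ⇒  A^0.37 = 45/2.08 = 21.63
ln A = ln(21.63) / 0.37 = 3.0743 / 0.37 = 8.3089
A = e^8.3089 ≈ 4060 km²

4060 km²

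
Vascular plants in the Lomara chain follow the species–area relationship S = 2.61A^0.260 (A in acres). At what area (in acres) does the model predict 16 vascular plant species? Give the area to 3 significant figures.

1070 acres

16 = 2.61 × A^0.26  ⇒  A^0.26 = 16/2.61 = 6.13
ln A = ln(6.13) / 0.26 = 1.8132 / 0.26 = 6.9740
A = e^6.9740 ≈ 1068 acres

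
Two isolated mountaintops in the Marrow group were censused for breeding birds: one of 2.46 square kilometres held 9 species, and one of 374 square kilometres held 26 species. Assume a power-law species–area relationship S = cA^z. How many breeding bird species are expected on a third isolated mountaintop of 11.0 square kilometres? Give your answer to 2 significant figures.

z = ln(26/9) / ln(374/2.46) = 1.0609 / 5.0241 = 0.2112
c = 9 / 2.46^0.2112 = 9 / 1.209 = 7.442
S₃ = 7.442 × 11^0.2112 = 7.442 × 1.659 ≈ 12.35

12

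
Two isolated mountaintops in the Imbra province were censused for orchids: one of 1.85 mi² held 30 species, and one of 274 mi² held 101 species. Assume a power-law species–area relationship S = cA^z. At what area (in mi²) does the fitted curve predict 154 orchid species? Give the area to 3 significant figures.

z = ln(101/30) / ln(274/1.85) = 1.2139 / 4.9979 = 0.2429
c = 30 / 1.85^0.2429 = 30 / 1.161 = 25.84
A = (154/25.84)^(1/0.2429) ⇒ ln A = ln(5.961)/0.2429 = 7.3499
A = e^7.3499 ≈ 1556 mi²

1560 mi²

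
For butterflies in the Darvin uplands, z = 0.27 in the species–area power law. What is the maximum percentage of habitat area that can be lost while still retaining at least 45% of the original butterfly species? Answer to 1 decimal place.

Need (A_new/A_old)^0.27 = 0.45, so A_new/A_old = 0.45^(1/0.27) = 0.45^3.704
ln(A_new/A_old) = ln 0.45 / 0.27 = -0.7985 / 0.27 = -2.9574
A_new/A_old = e^-2.9574 ≈ 0.05195
Fraction that can be lost = 1 − 0.05195 = 0.948

94.8%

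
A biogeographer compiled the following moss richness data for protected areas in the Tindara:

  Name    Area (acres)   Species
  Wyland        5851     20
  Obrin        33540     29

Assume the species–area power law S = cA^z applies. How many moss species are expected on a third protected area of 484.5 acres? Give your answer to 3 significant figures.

z = ln(29/20) / ln(33540/5851) = 0.3716 / 1.7461 = 0.2128
c = 20 / 5851^0.2128 = 20 / 6.333 = 3.158
S₃ = 3.158 × 484.5^0.2128 = 3.158 × 3.727 ≈ 11.77

11.8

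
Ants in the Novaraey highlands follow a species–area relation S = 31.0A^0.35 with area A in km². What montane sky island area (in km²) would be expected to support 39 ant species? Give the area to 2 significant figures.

39 = 31 × A^0.35  ⇒  A^0.35 = 39/31 = 1.258
ln A = ln(1.258) / 0.35 = 0.2296 / 0.35 = 0.6559
A = e^0.6559 ≈ 1.927 km²

1.9 km²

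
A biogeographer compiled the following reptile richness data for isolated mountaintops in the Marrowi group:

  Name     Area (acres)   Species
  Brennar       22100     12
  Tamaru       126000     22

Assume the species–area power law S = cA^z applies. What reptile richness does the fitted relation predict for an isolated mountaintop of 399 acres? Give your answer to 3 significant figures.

z = ln(22/12) / ln(126000/22100) = 0.6061 / 1.7407 = 0.3482
c = 12 / 22100^0.3482 = 12 / 32.57 = 0.3685
S₃ = 0.3685 × 399^0.3482 = 0.3685 × 8.048 ≈ 2.966

2.97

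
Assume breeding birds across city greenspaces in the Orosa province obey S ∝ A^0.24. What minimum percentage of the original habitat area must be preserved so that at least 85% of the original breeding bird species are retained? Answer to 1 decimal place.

50.8%

Need (A_new/A_old)^0.24 = 0.85, so A_new/A_old = 0.85^(1/0.24) = 0.85^4.167
ln(A_new/A_old) = ln 0.85 / 0.24 = -0.1625 / 0.24 = -0.6772
A_new/A_old = e^-0.6772 ≈ 0.5081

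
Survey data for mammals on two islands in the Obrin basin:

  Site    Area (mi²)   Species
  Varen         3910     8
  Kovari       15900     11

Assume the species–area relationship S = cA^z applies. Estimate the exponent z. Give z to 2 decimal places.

Taking logs: ln S = ln c + z ln A, so z = (ln S₂ − ln S₁)/(ln A₂ − ln A₁).
z = ln(11/8) / ln(15900/3910) = ln(1.375) / ln(4.066) = 0.3185 / 1.4028 = 0.2270

0.23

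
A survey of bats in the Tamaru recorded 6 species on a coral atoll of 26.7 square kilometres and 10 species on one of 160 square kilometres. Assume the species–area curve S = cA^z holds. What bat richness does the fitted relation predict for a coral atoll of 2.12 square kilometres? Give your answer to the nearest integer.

z = ln(10/6) / ln(160/26.7) = 0.5108 / 1.7905 = 0.2853
c = 6 / 26.7^0.2853 = 6 / 2.553 = 2.351
S₃ = 2.351 × 2.12^0.2853 = 2.351 × 1.239 ≈ 2.913

3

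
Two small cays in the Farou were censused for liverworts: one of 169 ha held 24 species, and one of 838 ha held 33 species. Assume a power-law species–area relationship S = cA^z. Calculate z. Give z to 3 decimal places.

Taking logs: ln S = ln c + z ln A, so z = (ln S₂ − ln S₁)/(ln A₂ − ln A₁).
z = ln(33/24) / ln(838/169) = ln(1.375) / ln(4.959) = 0.3185 / 1.6011 = 0.1989

0.199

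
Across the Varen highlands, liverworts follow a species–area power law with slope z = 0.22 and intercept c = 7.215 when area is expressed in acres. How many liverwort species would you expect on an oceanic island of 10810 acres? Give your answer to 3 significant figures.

55.7

S = 7.215 × 10810^0.22 = 7.215 × 7.717 ≈ 55.68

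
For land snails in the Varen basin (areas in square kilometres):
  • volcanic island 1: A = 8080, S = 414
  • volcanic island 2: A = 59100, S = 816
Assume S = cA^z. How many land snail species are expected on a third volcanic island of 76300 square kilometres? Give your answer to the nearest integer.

z = ln(816/414) / ln(59100/8080) = 0.6785 / 1.9898 = 0.3410
c = 414 / 8080^0.3410 = 414 / 21.5 = 19.26
S₃ = 19.26 × 76300^0.3410 = 19.26 × 46.24 ≈ 890.3

890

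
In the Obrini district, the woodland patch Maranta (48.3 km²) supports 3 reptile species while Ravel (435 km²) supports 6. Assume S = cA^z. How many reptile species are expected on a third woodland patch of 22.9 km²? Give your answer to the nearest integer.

2

z = ln(6/3) / ln(435/48.3) = 0.6931 / 2.1979 = 0.3154
c = 3 / 48.3^0.3154 = 3 / 3.397 = 0.8832
S₃ = 0.8832 × 22.9^0.3154 = 0.8832 × 2.684 ≈ 2.371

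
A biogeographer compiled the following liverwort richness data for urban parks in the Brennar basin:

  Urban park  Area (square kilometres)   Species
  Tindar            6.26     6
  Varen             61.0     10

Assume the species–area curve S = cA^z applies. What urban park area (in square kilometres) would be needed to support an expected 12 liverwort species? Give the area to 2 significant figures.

z = ln(10/6) / ln(61/6.26) = 0.5108 / 2.2767 = 0.2244
c = 6 / 6.26^0.2244 = 6 / 1.509 = 3.976
A = (12/3.976)^(1/0.2244) ⇒ ln A = ln(3.018)/0.2244 = 4.9235
A = e^4.9235 ≈ 137.5 square kilometres

140 square kilometres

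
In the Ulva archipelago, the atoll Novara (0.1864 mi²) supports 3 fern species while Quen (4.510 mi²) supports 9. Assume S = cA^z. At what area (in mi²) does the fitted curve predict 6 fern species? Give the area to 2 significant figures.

1.4 mi²

z = ln(9/3) / ln(4.51/0.1864) = 1.0986 / 3.1862 = 0.3448
c = 3 / 0.1864^0.3448 = 3 / 0.5603 = 5.354
A = (6/5.354)^(1/0.3448) ⇒ ln A = ln(1.121)/0.3448 = 0.3304
A = e^0.3304 ≈ 1.391 mi²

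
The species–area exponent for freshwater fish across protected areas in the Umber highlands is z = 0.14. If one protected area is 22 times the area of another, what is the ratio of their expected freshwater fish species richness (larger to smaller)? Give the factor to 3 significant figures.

1.54

S₂/S₁ = (A₂/A₁)^z = 22^0.14
ln(S₂/S₁) = 0.14 × ln 22 = 0.14 × 3.0910 = 0.4327
S₂/S₁ = e^0.4327 ≈ 1.541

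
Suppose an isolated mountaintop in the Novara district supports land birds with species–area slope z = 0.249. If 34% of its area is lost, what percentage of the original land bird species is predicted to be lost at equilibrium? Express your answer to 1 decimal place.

S_new/S_old = (A_new/A_old)^z = 0.66^0.249
= exp(0.249 × ln 0.66) = exp(0.249 × -0.4155) = exp(-0.1035) ≈ 0.9017
Fraction lost = 1 − 0.9017 = 0.09829

9.8%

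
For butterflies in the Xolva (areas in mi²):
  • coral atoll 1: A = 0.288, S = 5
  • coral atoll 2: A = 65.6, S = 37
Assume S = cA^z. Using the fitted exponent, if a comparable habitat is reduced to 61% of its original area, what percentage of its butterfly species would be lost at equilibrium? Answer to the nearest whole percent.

17%

z = ln(37/5) / ln(65.6/0.288) = 2.0015 / 5.4284 = 0.3687
S_new/S_old = (A_new/A_old)^z = 0.61^0.3687 = exp(0.3687 × -0.4943) = 0.8334
Fraction lost = 1 − 0.8334 = 0.1666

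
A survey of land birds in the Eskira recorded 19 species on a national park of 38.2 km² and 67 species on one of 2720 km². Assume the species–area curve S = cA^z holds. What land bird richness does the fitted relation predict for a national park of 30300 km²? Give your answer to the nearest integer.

137

z = ln(67/19) / ln(2720/38.2) = 1.2603 / 4.2656 = 0.2954
c = 19 / 38.2^0.2954 = 19 / 2.934 = 6.476
S₃ = 6.476 × 30300^0.2954 = 6.476 × 21.09 ≈ 136.6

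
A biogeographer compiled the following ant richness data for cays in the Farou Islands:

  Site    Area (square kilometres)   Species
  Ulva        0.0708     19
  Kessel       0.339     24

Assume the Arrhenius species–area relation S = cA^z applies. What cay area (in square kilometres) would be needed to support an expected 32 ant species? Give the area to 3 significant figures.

z = ln(24/19) / ln(0.339/0.0708) = 0.2336 / 1.5661 = 0.1492
c = 19 / 0.0708^0.1492 = 19 / 0.6737 = 28.2
A = (32/28.2)^(1/0.1492) ⇒ ln A = ln(1.135)/0.1492 = 0.8468
A = e^0.8468 ≈ 2.332 square kilometres

2.33 square kilometres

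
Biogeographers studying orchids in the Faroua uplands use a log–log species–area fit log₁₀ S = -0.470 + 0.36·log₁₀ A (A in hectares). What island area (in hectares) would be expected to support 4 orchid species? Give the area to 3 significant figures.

4 = 0.3388 × A^0.36  ⇒  A^0.36 = 4/0.3388 = 11.8
ln A = ln(11.8) / 0.36 = 2.4685 / 0.36 = 6.8570
A = e^6.8570 ≈ 950.5 hectares

950 hectares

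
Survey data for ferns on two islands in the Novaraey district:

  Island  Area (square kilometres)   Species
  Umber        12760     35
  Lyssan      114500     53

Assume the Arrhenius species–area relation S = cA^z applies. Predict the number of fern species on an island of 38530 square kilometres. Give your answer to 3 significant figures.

z = ln(53/35) / ln(114500/12760) = 0.4149 / 2.1943 = 0.1891
c = 35 / 12760^0.1891 = 35 / 5.976 = 5.856
S₃ = 5.856 × 38530^0.1891 = 5.856 × 7.365 ≈ 43.13

43.1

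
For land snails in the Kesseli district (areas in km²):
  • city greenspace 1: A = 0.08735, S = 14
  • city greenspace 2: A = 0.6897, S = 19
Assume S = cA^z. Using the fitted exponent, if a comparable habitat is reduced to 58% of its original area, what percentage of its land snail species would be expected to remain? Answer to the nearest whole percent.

92%

z = ln(19/14) / ln(0.6897/0.08735) = 0.3054 / 2.0663 = 0.1478
S_new/S_old = (A_new/A_old)^z = 0.58^0.1478 = exp(0.1478 × -0.5447) = 0.9227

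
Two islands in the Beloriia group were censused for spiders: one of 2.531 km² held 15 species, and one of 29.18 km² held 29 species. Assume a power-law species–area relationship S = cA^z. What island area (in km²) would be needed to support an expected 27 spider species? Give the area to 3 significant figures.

22.4 km²

z = ln(29/15) / ln(29.18/2.531) = 0.6592 / 2.4449 = 0.2696
c = 15 / 2.531^0.2696 = 15 / 1.285 = 11.68
A = (27/11.68)^(1/0.2696) ⇒ ln A = ln(2.312)/0.2696 = 3.1085
A = e^3.1085 ≈ 22.39 km²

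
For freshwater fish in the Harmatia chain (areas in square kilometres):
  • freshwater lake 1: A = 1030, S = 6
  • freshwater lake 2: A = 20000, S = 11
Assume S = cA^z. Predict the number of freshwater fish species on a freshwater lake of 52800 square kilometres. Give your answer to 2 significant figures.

z = ln(11/6) / ln(20000/1030) = 0.6061 / 2.9662 = 0.2043
c = 6 / 1030^0.2043 = 6 / 4.127 = 1.454
S₃ = 1.454 × 52800^0.2043 = 1.454 × 9.227 ≈ 13.41

13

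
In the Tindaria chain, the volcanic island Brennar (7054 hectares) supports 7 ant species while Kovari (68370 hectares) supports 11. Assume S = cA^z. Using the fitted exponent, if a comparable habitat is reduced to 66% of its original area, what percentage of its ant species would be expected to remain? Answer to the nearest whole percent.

z = ln(11/7) / ln(68370/7054) = 0.4520 / 2.2713 = 0.1990
S_new/S_old = (A_new/A_old)^z = 0.66^0.1990 = exp(0.1990 × -0.4155) = 0.9206

92%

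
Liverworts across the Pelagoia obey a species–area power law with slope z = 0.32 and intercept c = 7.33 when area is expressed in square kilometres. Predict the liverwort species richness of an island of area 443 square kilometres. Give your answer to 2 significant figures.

52

S = 7.33 × 443^0.32
ln S = ln 7.33 + 0.32 × ln 443 = 1.9920 + 0.32 × 6.0936 = 3.9419
S = e^3.9419 ≈ 51.52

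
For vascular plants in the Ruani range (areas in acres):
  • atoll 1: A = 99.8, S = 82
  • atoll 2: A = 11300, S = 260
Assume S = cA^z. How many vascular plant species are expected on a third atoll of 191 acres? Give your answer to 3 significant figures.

z = ln(260/82) / ln(11300/99.8) = 1.1540 / 4.7294 = 0.2440
c = 82 / 99.8^0.2440 = 82 / 3.075 = 26.67
S₃ = 26.67 × 191^0.2440 = 26.67 × 3.602 ≈ 96.07

96.1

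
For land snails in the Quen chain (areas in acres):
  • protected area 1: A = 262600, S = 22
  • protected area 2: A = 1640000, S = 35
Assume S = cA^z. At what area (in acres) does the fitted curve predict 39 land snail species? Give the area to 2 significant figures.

2500000 acres

z = ln(35/22) / ln(1640000/262600) = 0.4643 / 1.8318 = 0.2535
c = 22 / 262600^0.2535 = 22 / 23.64 = 0.9307
A = (39/0.9307)^(1/0.2535) ⇒ ln A = ln(41.9)/0.2535 = 14.7371
A = e^14.7371 ≈ 2513384 acres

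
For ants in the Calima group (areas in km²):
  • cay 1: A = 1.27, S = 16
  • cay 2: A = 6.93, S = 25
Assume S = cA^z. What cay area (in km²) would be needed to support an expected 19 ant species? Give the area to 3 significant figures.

z = ln(25/16) / ln(6.93/1.27) = 0.4463 / 1.6968 = 0.2630
c = 16 / 1.27^0.2630 = 16 / 1.065 = 15.03
A = (19/15.03)^(1/0.2630) ⇒ ln A = ln(1.265)/0.2630 = 0.8924
A = e^0.8924 ≈ 2.441 km²

2.44 km²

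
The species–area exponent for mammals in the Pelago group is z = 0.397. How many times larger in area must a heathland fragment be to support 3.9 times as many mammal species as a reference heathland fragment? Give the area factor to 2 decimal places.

30.82

(A₂/A₁)^0.397 = 3.9, so A₂/A₁ = 3.9^(1/0.397) = 3.9^2.519
ln(A₂/A₁) = ln 3.9 / 0.397 = 1.3610 / 0.397 = 3.4282
A₂/A₁ = e^3.4282 ≈ 30.82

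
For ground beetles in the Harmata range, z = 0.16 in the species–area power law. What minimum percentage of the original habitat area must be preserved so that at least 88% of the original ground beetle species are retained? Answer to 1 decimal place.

45.0%

Need (A_new/A_old)^0.16 = 0.88, so A_new/A_old = 0.88^(1/0.16) = 0.88^6.25
ln(A_new/A_old) = ln 0.88 / 0.16 = -0.1278 / 0.16 = -0.7990
A_new/A_old = e^-0.7990 ≈ 0.4498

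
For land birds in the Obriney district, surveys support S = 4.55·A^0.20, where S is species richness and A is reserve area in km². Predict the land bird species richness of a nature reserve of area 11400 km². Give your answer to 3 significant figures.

S = 4.55 × 11400^0.2
ln S = ln 4.55 + 0.2 × ln 11400 = 1.5151 + 0.2 × 9.3414 = 3.3834
S = e^3.3834 ≈ 29.47

29.5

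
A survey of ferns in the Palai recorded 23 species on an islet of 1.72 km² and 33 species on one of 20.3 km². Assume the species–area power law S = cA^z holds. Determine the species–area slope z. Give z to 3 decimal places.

0.146

Taking logs: ln S = ln c + z ln A, so z = (ln S₂ − ln S₁)/(ln A₂ − ln A₁).
z = ln(33/23) / ln(20.3/1.72) = ln(1.435) / ln(11.8) = 0.3610 / 2.4683 = 0.1463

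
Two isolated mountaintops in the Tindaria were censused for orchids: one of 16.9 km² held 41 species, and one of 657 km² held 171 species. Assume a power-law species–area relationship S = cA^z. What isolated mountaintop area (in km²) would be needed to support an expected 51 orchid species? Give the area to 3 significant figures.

z = ln(171/41) / ln(657/16.9) = 1.4281 / 3.6604 = 0.3901
c = 41 / 16.9^0.3901 = 41 / 3.013 = 13.61
A = (51/13.61)^(1/0.3901) ⇒ ln A = ln(3.748)/0.3901 = 3.3867
A = e^3.3867 ≈ 29.57 km²

29.6 km²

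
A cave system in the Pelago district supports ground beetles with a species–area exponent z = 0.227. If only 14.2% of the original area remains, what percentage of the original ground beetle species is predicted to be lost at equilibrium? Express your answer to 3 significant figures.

S_new/S_old = (A_new/A_old)^z = 0.142^0.227
= exp(0.227 × ln 0.142) = exp(0.227 × -1.9519) = exp(-0.4431) ≈ 0.6421
Fraction lost = 1 − 0.6421 = 0.3579

35.8%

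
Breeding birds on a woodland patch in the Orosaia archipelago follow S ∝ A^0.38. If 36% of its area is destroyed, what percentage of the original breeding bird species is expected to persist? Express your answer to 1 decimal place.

S_new/S_old = (A_new/A_old)^z = 0.64^0.38
= exp(0.38 × ln 0.64) = exp(0.38 × -0.4463) = exp(-0.1696) ≈ 0.844

84.4%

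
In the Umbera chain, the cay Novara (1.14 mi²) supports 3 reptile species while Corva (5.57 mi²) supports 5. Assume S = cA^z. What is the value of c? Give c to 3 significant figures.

z = ln(S₂/S₁) / ln(A₂/A₁) = ln(5/3) / ln(5.57/1.14) = 0.5108 / 1.5864 = 0.3220
c = S₁ / A₁^z = 3 / 1.14^0.3220 = 3 / 1.043 = 2.876

2.88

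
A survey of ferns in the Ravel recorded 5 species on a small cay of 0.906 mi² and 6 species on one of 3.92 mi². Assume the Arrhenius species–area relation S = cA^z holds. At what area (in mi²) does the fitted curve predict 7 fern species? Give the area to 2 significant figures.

14 mi²

z = ln(6/5) / ln(3.92/0.906) = 0.1823 / 1.4648 = 0.1245
c = 5 / 0.906^0.1245 = 5 / 0.9878 = 5.062
A = (7/5.062)^(1/0.1245) ⇒ ln A = ln(1.383)/0.1245 = 2.6046
A = e^2.6046 ≈ 13.53 mi²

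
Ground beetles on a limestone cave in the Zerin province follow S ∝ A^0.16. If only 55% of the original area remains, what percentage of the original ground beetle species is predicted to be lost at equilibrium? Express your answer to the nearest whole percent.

9%

S_new/S_old = (A_new/A_old)^z = 0.55^0.16
= exp(0.16 × ln 0.55) = exp(0.16 × -0.5978) = exp(-0.0957) ≈ 0.9088
Fraction lost = 1 − 0.9088 = 0.09122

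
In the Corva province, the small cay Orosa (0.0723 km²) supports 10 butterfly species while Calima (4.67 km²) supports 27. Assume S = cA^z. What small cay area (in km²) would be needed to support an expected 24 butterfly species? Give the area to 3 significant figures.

2.85 km²

z = ln(27/10) / ln(4.67/0.0723) = 0.9933 / 4.1681 = 0.2383
c = 10 / 0.0723^0.2383 = 10 / 0.5347 = 18.7
A = (24/18.7)^(1/0.2383) ⇒ ln A = ln(1.283)/0.2383 = 1.0469
A = e^1.0469 ≈ 2.849 km²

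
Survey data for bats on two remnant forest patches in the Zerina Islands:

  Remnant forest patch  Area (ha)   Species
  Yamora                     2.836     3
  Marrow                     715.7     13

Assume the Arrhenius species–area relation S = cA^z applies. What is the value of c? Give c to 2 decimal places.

z = ln(S₂/S₁) / ln(A₂/A₁) = ln(13/3) / ln(715.7/2.836) = 1.4663 / 5.5309 = 0.2651
c = S₁ / A₁^z = 3 / 2.836^0.2651 = 3 / 1.318 = 2.276

2.28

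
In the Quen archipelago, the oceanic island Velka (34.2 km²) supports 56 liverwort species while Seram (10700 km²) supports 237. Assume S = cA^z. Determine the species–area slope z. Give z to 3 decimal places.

0.251

Taking logs: ln S = ln c + z ln A, so z = (ln S₂ − ln S₁)/(ln A₂ − ln A₁).
z = ln(237/56) / ln(10700/34.2) = ln(4.232) / ln(312.9) = 1.4427 / 5.7458 = 0.2511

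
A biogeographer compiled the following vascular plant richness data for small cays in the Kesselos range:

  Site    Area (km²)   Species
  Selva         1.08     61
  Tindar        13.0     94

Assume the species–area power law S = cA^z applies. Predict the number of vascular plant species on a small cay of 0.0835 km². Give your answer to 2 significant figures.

39

z = ln(94/61) / ln(13/1.08) = 0.4324 / 2.4880 = 0.1738
c = 61 / 1.08^0.1738 = 61 / 1.013 = 60.19
S₃ = 60.19 × 0.0835^0.1738 = 60.19 × 0.6495 ≈ 39.09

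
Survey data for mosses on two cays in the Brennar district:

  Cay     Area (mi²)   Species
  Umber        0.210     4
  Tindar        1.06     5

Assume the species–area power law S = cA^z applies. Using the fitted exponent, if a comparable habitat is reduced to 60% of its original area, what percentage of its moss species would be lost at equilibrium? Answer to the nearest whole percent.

z = ln(5/4) / ln(1.06/0.21) = 0.2231 / 1.6189 = 0.1378
S_new/S_old = (A_new/A_old)^z = 0.6^0.1378 = exp(0.1378 × -0.5108) = 0.932
Fraction lost = 1 − 0.932 = 0.06799

7%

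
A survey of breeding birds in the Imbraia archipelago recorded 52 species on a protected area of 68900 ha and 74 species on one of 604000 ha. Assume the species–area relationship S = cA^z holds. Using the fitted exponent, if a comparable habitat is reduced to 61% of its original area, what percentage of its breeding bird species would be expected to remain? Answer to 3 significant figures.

92.3%

z = ln(74/52) / ln(604000/68900) = 0.3528 / 2.1709 = 0.1625
S_new/S_old = (A_new/A_old)^z = 0.61^0.1625 = exp(0.1625 × -0.4943) = 0.9228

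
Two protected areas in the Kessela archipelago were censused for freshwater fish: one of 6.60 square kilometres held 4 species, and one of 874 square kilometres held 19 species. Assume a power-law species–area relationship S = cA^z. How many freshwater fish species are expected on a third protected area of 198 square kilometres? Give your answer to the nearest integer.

12

z = ln(19/4) / ln(874/6.6) = 1.5581 / 4.8860 = 0.3189
c = 4 / 6.6^0.3189 = 4 / 1.825 = 2.191
S₃ = 2.191 × 198^0.3189 = 2.191 × 5.4 ≈ 11.83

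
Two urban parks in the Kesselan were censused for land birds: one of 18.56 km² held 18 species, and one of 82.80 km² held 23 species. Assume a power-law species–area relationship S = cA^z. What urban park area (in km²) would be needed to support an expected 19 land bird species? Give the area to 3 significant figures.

25.8 km²

z = ln(23/18) / ln(82.8/18.56) = 0.2451 / 1.4954 = 0.1639
c = 18 / 18.56^0.1639 = 18 / 1.614 = 11.15
A = (19/11.15)^(1/0.1639) ⇒ ln A = ln(1.704)/0.1639 = 3.2509
A = e^3.2509 ≈ 25.81 km²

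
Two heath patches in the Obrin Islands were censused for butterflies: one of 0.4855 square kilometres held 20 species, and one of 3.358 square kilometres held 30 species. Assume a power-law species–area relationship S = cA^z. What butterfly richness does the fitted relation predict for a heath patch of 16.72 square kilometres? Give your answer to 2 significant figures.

42

z = ln(30/20) / ln(3.358/0.4855) = 0.4055 / 1.9339 = 0.2097
c = 20 / 0.4855^0.2097 = 20 / 0.8594 = 23.27
S₃ = 23.27 × 16.72^0.2097 = 23.27 × 1.805 ≈ 42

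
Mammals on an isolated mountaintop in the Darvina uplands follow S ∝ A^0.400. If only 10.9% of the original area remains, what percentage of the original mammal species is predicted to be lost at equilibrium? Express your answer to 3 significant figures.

58.8%

S_new/S_old = (A_new/A_old)^z = 0.109^0.4
= exp(0.4 × ln 0.109) = exp(0.4 × -2.2164) = exp(-0.8866) ≈ 0.4121
Fraction lost = 1 − 0.4121 = 0.5879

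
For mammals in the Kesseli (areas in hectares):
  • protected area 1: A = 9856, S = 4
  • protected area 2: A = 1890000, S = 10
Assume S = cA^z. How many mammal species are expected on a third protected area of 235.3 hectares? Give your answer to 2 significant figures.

2.1

z = ln(10/4) / ln(1890000/9856) = 0.9163 / 5.2563 = 0.1743
c = 4 / 9856^0.1743 = 4 / 4.968 = 0.8051
S₃ = 0.8051 × 235.3^0.1743 = 0.8051 × 2.591 ≈ 2.086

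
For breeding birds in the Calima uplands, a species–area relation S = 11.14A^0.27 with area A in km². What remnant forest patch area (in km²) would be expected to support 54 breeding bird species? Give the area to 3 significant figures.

346 km²

54 = 11.14 × A^0.27  ⇒  A^0.27 = 54/11.14 = 4.847
ln A = ln(4.847) / 0.27 = 1.5784 / 0.27 = 5.8461
A = e^5.8461 ≈ 345.9 km²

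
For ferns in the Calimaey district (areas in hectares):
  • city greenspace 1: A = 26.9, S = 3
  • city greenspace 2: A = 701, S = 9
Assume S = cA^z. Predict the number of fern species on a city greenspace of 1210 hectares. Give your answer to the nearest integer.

11

z = ln(9/3) / ln(701/26.9) = 1.0986 / 3.2604 = 0.3370
c = 3 / 26.9^0.3370 = 3 / 3.032 = 0.9894
S₃ = 0.9894 × 1210^0.3370 = 0.9894 × 10.93 ≈ 10.82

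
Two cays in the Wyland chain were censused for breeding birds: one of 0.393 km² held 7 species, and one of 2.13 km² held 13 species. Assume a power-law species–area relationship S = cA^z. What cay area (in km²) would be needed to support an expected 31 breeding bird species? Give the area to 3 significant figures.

z = ln(13/7) / ln(2.13/0.393) = 0.6190 / 1.6901 = 0.3663
c = 7 / 0.393^0.3663 = 7 / 0.7103 = 9.855
A = (31/9.855)^(1/0.3663) ⇒ ln A = ln(3.146)/0.3663 = 3.1287
A = e^3.1287 ≈ 22.84 km²

22.8 km²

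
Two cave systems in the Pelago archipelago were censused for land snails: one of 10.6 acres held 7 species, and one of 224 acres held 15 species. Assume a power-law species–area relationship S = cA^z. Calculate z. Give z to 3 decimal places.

Taking logs: ln S = ln c + z ln A, so z = (ln S₂ − ln S₁)/(ln A₂ − ln A₁).
z = ln(15/7) / ln(224/10.6) = ln(2.143) / ln(21.13) = 0.7621 / 3.0508 = 0.2498

0.250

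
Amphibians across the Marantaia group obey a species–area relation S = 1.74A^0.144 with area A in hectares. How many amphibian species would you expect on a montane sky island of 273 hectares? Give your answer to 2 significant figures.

3.9

S = 1.74 × 273^0.144
ln S = ln 1.74 + 0.144 × ln 273 = 0.5539 + 0.144 × 5.6095 = 1.3616
S = e^1.3616 ≈ 3.903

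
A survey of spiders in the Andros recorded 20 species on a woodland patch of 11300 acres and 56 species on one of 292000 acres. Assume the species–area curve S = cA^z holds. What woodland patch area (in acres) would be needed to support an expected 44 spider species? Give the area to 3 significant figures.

z = ln(56/20) / ln(292000/11300) = 1.0296 / 3.2520 = 0.3166
c = 20 / 11300^0.3166 = 20 / 19.2 = 1.042
A = (44/1.042)^(1/0.3166) ⇒ ln A = ln(42.24)/0.3166 = 11.8228
A = e^11.8228 ≈ 136328 acres

136000 acres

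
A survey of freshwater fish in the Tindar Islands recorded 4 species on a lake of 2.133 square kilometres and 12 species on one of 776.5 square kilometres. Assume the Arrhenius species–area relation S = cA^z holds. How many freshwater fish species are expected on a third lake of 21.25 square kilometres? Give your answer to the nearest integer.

6

z = ln(12/4) / ln(776.5/2.133) = 1.0986 / 5.8973 = 0.1863
c = 4 / 2.133^0.1863 = 4 / 1.152 = 3.474
S₃ = 3.474 × 21.25^0.1863 = 3.474 × 1.767 ≈ 6.138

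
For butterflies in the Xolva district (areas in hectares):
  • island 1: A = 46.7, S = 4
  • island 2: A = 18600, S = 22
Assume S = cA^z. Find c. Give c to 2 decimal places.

z = ln(S₂/S₁) / ln(A₂/A₁) = ln(22/4) / ln(18600/46.7) = 1.7047 / 5.9872 = 0.2847
c = S₁ / A₁^z = 4 / 46.7^0.2847 = 4 / 2.988 = 1.339

1.34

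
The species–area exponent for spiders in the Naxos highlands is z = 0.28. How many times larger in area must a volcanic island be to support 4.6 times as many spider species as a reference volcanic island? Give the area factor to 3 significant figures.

(A₂/A₁)^0.28 = 4.6, so A₂/A₁ = 4.6^(1/0.28) = 4.6^3.571
ln(A₂/A₁) = ln 4.6 / 0.28 = 1.5261 / 0.28 = 5.4502
A₂/A₁ = e^5.4502 ≈ 232.8

233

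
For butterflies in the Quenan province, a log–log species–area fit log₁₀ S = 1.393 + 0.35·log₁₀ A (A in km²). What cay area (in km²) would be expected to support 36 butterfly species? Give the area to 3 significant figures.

36 = 24.72 × A^0.35  ⇒  A^0.35 = 36/24.72 = 1.456
ln A = ln(1.456) / 0.35 = 0.3760 / 0.35 = 1.0743
A = e^1.0743 ≈ 2.928 km²

2.93 km²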